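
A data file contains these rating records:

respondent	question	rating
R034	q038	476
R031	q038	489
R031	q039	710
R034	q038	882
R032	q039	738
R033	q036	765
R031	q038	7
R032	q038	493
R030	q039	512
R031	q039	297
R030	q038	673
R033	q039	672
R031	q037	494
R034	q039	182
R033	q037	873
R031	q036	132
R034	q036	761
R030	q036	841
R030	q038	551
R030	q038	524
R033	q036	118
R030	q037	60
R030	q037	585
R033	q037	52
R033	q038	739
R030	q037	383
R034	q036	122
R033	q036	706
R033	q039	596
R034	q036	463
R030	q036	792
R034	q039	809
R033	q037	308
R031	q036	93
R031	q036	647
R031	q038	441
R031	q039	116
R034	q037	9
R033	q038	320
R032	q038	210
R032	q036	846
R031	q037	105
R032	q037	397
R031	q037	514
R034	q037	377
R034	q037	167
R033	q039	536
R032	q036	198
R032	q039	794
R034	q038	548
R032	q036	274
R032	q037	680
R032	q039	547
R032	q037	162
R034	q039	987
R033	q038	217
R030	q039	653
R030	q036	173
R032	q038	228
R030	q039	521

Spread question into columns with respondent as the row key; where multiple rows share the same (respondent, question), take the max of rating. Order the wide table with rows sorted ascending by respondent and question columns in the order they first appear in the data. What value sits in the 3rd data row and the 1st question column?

493

With rows sorted ascending by respondent, row 3 is respondent=R032. question columns in first-appearance order: q038, q039, q036, q037; column 1 is q038.
Long rows with respondent=R032, question=q038: max(493, 210, 228) = 493.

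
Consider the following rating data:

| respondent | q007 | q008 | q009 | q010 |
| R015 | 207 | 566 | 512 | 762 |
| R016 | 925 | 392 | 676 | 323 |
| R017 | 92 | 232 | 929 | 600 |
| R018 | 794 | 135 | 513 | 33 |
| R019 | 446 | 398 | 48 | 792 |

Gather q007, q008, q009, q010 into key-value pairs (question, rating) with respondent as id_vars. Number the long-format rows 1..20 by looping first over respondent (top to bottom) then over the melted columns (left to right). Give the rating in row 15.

20 rows total (5 × 4). Row 15: index ⌊(15-1)/4⌋ = 3 into respondent → R018; (15-1) mod 4 = 2 into the melted columns → q009.
So row 15 is (R018, q009, 513); rating = 513.

513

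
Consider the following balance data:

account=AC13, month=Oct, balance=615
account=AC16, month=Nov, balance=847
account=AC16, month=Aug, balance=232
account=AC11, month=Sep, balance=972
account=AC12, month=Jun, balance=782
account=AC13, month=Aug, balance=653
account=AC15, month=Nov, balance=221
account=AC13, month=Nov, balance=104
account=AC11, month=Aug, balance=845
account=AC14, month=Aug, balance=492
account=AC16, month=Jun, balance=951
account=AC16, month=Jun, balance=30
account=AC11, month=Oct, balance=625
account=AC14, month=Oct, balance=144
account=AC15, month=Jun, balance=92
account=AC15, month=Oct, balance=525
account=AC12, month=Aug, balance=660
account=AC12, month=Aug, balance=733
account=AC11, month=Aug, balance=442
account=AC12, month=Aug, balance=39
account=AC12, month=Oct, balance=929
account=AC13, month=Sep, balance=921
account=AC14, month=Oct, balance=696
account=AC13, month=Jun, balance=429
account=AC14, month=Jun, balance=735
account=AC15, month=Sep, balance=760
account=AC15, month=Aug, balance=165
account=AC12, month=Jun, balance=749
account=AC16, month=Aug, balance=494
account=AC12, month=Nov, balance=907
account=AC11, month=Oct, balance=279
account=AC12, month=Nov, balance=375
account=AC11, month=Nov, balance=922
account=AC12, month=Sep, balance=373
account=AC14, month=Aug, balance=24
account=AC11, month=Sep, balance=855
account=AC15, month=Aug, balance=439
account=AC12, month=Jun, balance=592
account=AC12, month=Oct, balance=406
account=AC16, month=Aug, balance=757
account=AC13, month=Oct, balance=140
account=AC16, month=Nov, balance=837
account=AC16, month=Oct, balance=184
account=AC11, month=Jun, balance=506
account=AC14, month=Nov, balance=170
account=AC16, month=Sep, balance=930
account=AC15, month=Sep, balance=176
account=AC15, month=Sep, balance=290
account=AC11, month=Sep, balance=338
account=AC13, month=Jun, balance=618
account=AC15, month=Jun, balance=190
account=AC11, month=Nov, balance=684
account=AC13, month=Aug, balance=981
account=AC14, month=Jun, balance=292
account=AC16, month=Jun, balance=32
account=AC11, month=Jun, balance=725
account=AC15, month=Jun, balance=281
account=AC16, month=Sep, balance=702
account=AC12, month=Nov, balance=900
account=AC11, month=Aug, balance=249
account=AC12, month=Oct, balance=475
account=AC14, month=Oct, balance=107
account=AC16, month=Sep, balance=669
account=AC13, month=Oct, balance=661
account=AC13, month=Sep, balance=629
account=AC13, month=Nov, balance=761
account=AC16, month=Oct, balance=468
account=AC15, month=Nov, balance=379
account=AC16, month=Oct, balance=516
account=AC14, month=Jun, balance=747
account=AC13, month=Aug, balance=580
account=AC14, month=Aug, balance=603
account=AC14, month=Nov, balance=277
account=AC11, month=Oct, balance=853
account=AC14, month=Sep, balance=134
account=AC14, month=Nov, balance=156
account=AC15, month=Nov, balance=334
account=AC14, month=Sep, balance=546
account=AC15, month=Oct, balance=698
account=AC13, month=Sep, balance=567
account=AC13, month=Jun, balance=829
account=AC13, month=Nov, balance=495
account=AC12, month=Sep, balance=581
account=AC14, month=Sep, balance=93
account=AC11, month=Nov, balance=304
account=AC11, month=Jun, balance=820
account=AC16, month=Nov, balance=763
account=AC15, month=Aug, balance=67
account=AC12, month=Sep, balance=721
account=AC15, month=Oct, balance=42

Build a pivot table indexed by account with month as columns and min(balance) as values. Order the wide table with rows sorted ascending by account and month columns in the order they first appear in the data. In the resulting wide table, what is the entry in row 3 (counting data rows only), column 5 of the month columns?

429

With rows sorted ascending by account, row 3 is account=AC13. month columns in first-appearance order: Oct, Nov, Aug, Sep, Jun; column 5 is Jun.
Long rows with account=AC13, month=Jun: min(429, 618, 829) = 429.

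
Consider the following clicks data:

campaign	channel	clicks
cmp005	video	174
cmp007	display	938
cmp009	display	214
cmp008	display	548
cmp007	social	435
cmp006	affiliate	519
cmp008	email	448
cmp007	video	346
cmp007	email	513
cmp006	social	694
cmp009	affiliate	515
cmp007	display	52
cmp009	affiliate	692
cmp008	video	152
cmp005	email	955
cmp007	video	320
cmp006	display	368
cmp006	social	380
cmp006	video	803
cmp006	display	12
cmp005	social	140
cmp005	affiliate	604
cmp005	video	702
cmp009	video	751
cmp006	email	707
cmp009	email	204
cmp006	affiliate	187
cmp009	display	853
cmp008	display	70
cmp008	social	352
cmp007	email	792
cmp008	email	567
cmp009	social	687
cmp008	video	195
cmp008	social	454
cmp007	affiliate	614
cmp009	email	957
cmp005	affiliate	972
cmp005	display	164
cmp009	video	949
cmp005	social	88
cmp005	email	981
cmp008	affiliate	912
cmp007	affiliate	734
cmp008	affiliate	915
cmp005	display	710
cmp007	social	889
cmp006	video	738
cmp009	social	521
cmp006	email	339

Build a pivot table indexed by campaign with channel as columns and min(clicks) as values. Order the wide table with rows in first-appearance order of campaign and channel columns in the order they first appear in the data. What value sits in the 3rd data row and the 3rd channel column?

With rows in first-appearance order of campaign, row 3 is campaign=cmp009. channel columns in first-appearance order: video, display, social, affiliate, email; column 3 is social.
Long rows with campaign=cmp009, channel=social: min(687, 521) = 521.

521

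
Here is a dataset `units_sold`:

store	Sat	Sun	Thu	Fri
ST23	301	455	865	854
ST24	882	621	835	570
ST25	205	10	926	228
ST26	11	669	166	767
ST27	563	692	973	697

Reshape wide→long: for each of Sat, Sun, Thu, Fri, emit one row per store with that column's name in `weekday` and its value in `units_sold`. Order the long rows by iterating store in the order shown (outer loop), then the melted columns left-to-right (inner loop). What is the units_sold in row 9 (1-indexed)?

205

20 rows total (5 × 4). Row 9: index ⌊(9-1)/4⌋ = 2 into store → ST25; (9-1) mod 4 = 0 into the melted columns → Sat.
So row 9 is (ST25, Sat, 205); units_sold = 205.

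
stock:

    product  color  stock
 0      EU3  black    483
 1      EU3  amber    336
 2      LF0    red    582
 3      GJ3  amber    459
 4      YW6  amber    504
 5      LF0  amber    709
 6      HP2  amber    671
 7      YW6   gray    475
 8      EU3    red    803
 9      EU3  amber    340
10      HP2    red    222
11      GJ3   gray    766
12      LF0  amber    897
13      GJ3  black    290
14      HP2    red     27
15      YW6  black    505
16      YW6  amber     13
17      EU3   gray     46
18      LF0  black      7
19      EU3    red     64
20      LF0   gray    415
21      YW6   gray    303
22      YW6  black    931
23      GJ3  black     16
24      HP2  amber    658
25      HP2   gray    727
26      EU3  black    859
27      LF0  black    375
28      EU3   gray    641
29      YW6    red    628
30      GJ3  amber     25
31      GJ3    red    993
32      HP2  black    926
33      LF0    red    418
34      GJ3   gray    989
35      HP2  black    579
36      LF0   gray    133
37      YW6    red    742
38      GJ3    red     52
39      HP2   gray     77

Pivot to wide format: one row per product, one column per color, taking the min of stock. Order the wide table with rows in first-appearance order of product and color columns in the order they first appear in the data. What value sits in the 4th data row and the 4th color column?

303

With rows in first-appearance order of product, row 4 is product=YW6. color columns in first-appearance order: black, amber, red, gray; column 4 is gray.
Long rows with product=YW6, color=gray: min(475, 303) = 303.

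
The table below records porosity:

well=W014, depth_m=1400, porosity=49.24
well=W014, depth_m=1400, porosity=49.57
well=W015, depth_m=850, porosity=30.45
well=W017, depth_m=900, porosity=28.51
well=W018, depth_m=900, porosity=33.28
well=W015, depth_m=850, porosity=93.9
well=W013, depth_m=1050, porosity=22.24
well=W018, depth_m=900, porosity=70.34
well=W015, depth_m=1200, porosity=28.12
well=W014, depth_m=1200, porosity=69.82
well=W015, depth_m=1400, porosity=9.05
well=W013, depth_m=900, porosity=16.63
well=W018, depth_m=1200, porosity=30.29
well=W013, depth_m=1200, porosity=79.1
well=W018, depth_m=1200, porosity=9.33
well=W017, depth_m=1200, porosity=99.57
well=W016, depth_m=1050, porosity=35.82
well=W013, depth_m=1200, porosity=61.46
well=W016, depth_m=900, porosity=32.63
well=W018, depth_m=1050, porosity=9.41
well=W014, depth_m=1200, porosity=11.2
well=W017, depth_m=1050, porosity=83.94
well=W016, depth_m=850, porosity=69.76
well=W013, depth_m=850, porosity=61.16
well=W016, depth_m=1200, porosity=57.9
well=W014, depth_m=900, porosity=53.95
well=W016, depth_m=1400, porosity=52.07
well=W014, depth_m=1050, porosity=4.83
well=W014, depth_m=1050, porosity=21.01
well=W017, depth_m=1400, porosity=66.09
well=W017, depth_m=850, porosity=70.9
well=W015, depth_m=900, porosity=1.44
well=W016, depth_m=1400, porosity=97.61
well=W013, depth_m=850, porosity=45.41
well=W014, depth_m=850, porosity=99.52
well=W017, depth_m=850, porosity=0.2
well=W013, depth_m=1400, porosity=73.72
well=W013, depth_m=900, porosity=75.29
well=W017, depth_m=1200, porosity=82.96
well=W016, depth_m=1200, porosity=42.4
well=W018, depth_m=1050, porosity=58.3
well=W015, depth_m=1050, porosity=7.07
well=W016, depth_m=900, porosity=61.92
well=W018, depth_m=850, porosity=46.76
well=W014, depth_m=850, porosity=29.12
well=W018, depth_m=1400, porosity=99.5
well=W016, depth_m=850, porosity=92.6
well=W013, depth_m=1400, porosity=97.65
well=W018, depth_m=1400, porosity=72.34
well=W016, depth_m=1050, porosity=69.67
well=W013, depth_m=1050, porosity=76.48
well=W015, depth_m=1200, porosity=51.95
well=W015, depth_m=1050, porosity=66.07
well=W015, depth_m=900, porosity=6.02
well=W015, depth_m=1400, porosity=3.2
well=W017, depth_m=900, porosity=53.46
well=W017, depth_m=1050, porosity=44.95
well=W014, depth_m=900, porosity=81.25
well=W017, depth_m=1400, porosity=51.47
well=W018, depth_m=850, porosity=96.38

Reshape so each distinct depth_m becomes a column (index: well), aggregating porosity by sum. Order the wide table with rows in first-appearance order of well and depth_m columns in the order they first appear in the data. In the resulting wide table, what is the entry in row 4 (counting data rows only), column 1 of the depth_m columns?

With rows in first-appearance order of well, row 4 is well=W018. depth_m columns in first-appearance order: 1400, 850, 900, 1050, 1200; column 1 is 1400.
Long rows with well=W018, depth_m=1400: 99.5 + 72.34 = 171.84.

171.84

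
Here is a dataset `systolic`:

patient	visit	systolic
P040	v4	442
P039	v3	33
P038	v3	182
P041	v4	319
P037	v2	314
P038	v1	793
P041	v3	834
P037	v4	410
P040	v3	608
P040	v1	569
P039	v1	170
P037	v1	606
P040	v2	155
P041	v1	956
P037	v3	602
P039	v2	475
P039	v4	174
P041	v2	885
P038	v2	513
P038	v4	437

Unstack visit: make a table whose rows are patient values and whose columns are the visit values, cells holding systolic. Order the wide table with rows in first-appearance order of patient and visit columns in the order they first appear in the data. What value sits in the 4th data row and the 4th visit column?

With rows in first-appearance order of patient, row 4 is patient=P041. visit columns in first-appearance order: v4, v3, v2, v1; column 4 is v1.
Long rows with patient=P041, visit=v1: systolic = 956.

956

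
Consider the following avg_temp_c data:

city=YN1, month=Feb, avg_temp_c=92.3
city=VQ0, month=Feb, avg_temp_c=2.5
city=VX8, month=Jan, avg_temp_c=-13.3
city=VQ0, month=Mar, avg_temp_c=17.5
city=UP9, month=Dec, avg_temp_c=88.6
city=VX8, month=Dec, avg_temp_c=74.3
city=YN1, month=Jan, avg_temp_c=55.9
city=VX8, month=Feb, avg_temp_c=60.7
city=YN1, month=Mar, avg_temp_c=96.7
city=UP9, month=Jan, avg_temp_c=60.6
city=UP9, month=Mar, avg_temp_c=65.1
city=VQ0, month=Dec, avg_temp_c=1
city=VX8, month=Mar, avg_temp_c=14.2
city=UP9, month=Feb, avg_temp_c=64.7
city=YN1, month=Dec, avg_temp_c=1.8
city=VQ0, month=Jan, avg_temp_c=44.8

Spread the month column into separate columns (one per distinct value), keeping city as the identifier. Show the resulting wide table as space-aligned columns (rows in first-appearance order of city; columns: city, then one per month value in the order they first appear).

city  Feb   Jan    Mar   Dec 
YN1   92.3  55.9   96.7  1.8 
VQ0   2.5   44.8   17.5  1   
VX8   60.7  -13.3  14.2  74.3
UP9   64.7  60.6   65.1  88.6

Columns: city plus the 4 distinct month values (Feb, Jan, Mar, Dec).
For example, row YN1 column Feb takes avg_temp_c=92.3 from the long row (YN1, Feb).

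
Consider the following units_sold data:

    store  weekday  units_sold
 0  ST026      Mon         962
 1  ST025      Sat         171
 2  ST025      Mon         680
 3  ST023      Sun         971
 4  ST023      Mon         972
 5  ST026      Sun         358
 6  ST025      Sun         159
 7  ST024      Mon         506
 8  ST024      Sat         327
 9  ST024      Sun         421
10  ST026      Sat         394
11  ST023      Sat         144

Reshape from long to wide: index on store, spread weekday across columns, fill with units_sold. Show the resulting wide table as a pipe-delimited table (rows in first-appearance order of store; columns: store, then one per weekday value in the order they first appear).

Columns: store plus the 3 distinct weekday values (Mon, Sat, Sun).
For example, row ST026 column Mon takes units_sold=962 from the long row (ST026, Mon).

| store | Mon | Sat | Sun |
| ST026 | 962 | 394 | 358 |
| ST025 | 680 | 171 | 159 |
| ST023 | 972 | 144 | 971 |
| ST024 | 506 | 327 | 421 |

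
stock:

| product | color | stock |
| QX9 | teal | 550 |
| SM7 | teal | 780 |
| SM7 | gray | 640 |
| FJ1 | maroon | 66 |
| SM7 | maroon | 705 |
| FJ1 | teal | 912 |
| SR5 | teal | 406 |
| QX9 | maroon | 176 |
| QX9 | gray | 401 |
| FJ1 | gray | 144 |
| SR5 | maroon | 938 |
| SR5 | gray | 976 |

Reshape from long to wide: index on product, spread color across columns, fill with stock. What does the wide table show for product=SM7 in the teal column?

Wide layout: rows indexed by product, columns are the 3 distinct color values (teal, gray, maroon).
Cell (product=SM7, color=teal) draws from the long row where product=SM7 and color=teal, which has stock=780.

780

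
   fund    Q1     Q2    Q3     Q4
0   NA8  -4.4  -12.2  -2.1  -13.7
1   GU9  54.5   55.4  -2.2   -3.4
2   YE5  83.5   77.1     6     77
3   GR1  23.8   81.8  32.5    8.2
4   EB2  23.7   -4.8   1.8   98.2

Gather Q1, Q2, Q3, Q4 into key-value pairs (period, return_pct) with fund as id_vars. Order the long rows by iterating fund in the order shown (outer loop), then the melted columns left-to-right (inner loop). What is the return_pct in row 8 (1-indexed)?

20 rows total (5 × 4). Row 8: index ⌊(8-1)/4⌋ = 1 into fund → GU9; (8-1) mod 4 = 3 into the melted columns → Q4.
So row 8 is (GU9, Q4, -3.4); return_pct = -3.4.

-3.4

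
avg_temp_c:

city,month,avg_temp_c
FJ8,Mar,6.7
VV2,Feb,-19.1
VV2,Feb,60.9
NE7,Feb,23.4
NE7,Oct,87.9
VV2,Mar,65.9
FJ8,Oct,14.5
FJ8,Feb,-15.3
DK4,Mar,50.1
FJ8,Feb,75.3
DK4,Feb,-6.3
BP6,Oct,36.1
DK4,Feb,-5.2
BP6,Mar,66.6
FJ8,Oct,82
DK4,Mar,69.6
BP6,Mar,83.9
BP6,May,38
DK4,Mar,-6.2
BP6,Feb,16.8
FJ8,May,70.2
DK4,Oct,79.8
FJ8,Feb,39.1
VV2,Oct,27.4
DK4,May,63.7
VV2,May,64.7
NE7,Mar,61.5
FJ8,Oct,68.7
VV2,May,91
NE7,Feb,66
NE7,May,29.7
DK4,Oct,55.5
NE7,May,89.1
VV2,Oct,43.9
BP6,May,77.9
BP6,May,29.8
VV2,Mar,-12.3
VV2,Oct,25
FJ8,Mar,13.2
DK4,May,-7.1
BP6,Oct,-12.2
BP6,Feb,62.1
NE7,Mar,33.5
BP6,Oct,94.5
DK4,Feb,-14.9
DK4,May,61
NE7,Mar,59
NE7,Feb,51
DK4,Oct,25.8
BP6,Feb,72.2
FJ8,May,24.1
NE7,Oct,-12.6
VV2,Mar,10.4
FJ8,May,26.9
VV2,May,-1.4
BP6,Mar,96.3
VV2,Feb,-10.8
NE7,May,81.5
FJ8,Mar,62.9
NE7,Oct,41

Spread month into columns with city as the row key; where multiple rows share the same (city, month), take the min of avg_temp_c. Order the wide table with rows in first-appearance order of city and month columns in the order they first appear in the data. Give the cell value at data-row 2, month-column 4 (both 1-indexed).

With rows in first-appearance order of city, row 2 is city=VV2. month columns in first-appearance order: Mar, Feb, Oct, May; column 4 is May.
Long rows with city=VV2, month=May: min(64.7, 91, -1.4) = -1.4.

-1.4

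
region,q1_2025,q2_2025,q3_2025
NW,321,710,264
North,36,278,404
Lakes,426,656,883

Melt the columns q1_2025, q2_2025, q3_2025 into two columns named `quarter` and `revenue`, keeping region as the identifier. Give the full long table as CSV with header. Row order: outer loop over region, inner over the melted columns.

region,quarter,revenue
NW,q1_2025,321
NW,q2_2025,710
NW,q3_2025,264
North,q1_2025,36
North,q2_2025,278
North,q3_2025,404
Lakes,q1_2025,426
Lakes,q2_2025,656
Lakes,q3_2025,883

Each (region, column) pair becomes one row: 3 × 3 = 9 rows.
For example, (NW, q1_2025) → revenue=321.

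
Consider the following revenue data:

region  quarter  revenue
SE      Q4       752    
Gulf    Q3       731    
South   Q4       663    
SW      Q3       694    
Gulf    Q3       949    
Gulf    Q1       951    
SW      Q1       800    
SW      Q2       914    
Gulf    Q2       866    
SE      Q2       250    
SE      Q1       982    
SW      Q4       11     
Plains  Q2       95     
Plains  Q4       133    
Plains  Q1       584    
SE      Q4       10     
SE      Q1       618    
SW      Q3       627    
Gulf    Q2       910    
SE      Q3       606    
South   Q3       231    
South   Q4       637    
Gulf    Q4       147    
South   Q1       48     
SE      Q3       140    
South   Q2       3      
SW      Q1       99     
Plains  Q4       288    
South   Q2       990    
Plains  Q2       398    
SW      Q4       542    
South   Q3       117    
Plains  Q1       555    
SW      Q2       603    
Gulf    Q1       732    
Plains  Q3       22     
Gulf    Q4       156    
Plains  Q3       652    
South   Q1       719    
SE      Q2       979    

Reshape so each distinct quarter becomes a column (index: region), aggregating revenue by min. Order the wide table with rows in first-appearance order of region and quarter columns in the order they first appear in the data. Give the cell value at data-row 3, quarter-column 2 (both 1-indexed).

With rows in first-appearance order of region, row 3 is region=South. quarter columns in first-appearance order: Q4, Q3, Q1, Q2; column 2 is Q3.
Long rows with region=South, quarter=Q3: min(231, 117) = 117.

117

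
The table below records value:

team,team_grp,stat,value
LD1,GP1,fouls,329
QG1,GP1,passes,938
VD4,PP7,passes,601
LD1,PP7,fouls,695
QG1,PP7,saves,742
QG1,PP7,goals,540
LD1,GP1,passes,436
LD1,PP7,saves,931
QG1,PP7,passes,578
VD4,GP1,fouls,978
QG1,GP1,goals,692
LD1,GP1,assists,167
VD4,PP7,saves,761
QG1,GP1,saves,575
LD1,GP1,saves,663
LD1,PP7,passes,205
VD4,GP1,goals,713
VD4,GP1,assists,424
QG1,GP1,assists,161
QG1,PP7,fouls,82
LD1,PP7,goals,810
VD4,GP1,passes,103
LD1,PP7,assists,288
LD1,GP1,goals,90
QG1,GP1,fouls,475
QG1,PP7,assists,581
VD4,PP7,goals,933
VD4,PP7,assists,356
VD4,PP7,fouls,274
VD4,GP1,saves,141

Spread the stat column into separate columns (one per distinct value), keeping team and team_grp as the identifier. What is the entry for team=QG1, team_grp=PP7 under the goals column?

Wide layout: rows indexed by team and team_grp, columns are the 5 distinct stat values (fouls, passes, saves, goals, assists).
Cell (team=QG1, team_grp=PP7, stat=goals) draws from the long row where team=QG1, team_grp=PP7 and stat=goals, which has value=540.

540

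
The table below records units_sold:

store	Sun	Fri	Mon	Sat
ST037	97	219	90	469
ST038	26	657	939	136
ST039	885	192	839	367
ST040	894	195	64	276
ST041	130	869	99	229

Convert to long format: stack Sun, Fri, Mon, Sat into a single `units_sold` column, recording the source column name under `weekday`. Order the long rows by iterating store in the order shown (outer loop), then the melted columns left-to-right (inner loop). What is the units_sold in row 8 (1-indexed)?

136

20 rows total (5 × 4). Row 8: index ⌊(8-1)/4⌋ = 1 into store → ST038; (8-1) mod 4 = 3 into the melted columns → Sat.
So row 8 is (ST038, Sat, 136); units_sold = 136.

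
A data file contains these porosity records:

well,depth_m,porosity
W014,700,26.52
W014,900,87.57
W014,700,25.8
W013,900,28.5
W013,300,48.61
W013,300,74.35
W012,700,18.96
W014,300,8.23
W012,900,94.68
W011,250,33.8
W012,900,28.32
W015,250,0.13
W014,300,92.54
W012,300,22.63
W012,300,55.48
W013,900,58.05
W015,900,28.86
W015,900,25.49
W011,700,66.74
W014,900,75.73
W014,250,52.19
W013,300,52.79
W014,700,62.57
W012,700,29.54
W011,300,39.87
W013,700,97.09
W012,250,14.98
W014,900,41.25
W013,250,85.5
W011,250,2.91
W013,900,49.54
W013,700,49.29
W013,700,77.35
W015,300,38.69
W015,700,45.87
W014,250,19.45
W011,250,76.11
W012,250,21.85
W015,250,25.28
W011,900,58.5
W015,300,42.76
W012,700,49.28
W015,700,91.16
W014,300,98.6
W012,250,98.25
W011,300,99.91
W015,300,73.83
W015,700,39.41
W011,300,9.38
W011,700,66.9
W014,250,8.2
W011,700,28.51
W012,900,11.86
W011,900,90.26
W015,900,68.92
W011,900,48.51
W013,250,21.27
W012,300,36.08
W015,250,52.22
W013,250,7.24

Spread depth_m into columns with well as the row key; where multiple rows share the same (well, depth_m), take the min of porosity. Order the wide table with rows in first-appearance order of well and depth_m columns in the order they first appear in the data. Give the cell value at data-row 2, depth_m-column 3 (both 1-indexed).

With rows in first-appearance order of well, row 2 is well=W013. depth_m columns in first-appearance order: 700, 900, 300, 250; column 3 is 300.
Long rows with well=W013, depth_m=300: min(48.61, 74.35, 52.79) = 48.61.

48.61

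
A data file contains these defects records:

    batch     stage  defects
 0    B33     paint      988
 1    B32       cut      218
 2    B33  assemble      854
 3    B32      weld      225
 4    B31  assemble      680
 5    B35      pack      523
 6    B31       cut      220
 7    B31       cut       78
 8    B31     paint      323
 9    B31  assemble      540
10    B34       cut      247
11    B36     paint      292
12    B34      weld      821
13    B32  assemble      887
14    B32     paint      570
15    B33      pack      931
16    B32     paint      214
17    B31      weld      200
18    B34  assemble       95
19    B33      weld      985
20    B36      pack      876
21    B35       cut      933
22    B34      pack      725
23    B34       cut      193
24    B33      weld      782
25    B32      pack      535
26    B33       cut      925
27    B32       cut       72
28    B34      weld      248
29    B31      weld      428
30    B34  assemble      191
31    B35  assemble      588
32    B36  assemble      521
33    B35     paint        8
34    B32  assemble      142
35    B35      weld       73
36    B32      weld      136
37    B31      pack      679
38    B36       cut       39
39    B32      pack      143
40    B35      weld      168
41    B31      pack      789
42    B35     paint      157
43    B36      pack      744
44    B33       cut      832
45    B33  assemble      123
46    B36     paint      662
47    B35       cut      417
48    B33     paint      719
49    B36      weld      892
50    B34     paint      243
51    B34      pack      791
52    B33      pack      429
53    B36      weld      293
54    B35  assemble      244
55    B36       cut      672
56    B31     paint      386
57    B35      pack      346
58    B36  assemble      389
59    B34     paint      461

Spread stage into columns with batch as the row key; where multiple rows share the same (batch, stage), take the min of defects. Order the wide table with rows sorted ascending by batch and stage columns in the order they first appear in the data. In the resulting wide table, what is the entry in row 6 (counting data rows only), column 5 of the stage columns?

With rows sorted ascending by batch, row 6 is batch=B36. stage columns in first-appearance order: paint, cut, assemble, weld, pack; column 5 is pack.
Long rows with batch=B36, stage=pack: min(876, 744) = 744.

744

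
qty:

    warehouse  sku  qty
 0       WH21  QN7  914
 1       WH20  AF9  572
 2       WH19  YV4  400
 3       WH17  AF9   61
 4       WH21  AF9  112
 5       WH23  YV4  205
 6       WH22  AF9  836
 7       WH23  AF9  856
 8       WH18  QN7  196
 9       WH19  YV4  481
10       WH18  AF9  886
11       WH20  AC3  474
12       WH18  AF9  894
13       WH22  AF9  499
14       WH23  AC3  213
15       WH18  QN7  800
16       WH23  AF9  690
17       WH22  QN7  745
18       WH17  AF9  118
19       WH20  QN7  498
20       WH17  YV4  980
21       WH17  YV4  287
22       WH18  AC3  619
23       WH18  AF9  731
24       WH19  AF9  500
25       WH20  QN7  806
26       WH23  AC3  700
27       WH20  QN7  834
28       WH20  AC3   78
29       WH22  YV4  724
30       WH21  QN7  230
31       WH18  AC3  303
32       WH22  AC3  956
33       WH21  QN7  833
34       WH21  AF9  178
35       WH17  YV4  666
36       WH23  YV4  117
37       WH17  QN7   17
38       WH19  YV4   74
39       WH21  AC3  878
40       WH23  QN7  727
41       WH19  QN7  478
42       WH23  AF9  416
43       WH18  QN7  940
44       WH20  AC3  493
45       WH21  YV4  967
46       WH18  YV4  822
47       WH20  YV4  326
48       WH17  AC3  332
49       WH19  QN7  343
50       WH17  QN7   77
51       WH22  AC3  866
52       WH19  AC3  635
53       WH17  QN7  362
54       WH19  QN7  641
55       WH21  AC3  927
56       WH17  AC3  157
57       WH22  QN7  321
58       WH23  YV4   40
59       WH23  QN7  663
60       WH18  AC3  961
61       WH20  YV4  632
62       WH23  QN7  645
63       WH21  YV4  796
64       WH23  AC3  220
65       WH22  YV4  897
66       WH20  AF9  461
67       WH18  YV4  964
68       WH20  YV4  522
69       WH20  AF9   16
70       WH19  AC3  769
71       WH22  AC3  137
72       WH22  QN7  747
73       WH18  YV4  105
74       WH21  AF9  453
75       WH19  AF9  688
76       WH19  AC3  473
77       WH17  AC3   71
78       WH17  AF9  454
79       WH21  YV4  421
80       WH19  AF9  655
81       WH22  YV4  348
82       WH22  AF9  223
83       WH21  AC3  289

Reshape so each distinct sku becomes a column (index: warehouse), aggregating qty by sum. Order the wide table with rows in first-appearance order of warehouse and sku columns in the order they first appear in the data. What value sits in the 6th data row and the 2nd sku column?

1558

With rows in first-appearance order of warehouse, row 6 is warehouse=WH22. sku columns in first-appearance order: QN7, AF9, YV4, AC3; column 2 is AF9.
Long rows with warehouse=WH22, sku=AF9: 836 + 499 + 223 = 1558.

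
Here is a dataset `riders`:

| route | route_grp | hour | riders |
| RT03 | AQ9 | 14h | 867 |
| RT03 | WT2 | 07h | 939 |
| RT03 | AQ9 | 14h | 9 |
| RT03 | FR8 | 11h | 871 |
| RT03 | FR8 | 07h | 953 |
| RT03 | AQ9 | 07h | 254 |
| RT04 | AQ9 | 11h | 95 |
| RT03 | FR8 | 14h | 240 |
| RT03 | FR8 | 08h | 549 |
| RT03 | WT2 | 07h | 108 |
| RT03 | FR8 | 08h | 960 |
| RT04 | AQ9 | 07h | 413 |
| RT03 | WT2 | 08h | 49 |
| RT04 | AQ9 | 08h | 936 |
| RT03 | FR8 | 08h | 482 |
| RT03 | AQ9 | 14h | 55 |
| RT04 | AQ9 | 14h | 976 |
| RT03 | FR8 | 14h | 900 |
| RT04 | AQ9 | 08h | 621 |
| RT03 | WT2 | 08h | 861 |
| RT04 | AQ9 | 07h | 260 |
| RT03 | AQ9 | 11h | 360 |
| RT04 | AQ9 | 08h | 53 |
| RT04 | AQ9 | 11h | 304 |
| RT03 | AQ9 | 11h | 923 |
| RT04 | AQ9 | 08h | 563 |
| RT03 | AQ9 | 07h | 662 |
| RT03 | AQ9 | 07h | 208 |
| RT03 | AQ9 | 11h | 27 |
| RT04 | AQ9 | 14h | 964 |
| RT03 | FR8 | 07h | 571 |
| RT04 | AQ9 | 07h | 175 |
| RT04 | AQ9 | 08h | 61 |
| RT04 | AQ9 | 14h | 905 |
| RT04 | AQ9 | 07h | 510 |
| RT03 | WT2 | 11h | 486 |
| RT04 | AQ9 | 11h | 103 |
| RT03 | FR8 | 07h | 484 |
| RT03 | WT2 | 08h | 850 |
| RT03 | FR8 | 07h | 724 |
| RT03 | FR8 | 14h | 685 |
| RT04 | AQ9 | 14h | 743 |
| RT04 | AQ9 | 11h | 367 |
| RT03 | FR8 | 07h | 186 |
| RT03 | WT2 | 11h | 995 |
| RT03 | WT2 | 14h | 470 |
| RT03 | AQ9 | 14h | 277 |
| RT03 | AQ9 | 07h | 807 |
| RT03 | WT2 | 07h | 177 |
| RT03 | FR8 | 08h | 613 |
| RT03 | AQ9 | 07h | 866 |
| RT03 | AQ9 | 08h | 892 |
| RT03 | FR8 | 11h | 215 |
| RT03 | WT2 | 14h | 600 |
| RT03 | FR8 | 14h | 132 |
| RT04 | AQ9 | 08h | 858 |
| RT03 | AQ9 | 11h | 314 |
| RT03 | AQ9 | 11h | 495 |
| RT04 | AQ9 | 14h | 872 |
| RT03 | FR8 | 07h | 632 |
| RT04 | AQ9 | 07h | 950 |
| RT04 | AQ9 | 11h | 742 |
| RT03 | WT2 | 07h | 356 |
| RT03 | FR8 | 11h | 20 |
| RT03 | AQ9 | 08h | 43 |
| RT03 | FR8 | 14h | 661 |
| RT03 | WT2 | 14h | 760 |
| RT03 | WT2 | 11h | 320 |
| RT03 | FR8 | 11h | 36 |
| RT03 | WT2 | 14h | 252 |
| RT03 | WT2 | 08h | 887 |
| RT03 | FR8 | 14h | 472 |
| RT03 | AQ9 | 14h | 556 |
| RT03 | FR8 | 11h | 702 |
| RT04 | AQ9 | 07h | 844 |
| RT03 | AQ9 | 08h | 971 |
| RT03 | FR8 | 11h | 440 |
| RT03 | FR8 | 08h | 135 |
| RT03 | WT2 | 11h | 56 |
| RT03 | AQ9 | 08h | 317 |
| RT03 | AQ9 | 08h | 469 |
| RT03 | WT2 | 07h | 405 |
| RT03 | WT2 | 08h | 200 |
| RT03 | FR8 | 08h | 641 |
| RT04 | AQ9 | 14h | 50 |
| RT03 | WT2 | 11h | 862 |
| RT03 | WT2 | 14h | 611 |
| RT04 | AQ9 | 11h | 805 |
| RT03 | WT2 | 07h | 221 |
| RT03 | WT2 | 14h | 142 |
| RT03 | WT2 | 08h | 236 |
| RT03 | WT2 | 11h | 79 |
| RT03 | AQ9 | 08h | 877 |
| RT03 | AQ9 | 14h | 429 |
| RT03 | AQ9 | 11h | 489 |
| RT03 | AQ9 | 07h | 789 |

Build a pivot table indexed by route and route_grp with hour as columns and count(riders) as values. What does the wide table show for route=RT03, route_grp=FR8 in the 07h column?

Rows with route=RT03, route_grp=FR8 and hour=07h: riders values are 953, 571, 484, 724, 186, 632.
6 rows match — count = 6.

6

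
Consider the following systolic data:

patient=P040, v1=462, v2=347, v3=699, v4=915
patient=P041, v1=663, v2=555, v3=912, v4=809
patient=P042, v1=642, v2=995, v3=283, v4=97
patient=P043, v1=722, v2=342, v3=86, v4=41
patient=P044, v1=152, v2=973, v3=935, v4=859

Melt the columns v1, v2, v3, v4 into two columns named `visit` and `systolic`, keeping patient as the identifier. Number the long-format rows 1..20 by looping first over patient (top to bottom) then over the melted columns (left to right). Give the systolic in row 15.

86

20 rows total (5 × 4). Row 15: index ⌊(15-1)/4⌋ = 3 into patient → P043; (15-1) mod 4 = 2 into the melted columns → v3.
So row 15 is (P043, v3, 86); systolic = 86.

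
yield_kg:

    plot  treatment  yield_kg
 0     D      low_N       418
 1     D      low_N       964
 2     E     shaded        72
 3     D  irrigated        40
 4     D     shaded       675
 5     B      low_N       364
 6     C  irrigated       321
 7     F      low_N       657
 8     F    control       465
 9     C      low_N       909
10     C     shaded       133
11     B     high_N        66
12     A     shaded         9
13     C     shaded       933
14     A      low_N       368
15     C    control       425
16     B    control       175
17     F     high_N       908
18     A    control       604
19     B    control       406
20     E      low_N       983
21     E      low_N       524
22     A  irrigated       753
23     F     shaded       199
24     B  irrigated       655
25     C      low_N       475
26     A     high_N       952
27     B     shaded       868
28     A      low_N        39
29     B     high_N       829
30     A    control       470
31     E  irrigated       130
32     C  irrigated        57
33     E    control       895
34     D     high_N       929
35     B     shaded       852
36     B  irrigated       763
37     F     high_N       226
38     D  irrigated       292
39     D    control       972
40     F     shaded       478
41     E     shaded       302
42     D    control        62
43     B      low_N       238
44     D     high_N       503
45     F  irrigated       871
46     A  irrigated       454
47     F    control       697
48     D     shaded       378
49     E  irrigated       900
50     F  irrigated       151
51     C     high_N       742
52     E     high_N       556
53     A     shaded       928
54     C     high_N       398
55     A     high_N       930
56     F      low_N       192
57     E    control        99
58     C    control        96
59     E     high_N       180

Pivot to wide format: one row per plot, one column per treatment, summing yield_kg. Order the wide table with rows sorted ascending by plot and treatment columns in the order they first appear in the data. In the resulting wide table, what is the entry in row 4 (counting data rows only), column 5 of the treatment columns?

1432

With rows sorted ascending by plot, row 4 is plot=D. treatment columns in first-appearance order: low_N, shaded, irrigated, control, high_N; column 5 is high_N.
Long rows with plot=D, treatment=high_N: 929 + 503 = 1432.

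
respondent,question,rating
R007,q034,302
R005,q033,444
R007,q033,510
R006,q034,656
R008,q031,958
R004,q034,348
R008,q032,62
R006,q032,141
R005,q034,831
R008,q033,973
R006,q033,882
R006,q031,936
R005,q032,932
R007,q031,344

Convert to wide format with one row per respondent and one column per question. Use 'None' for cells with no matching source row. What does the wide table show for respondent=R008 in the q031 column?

The long row with respondent=R008, question=q031 has rating=958.

958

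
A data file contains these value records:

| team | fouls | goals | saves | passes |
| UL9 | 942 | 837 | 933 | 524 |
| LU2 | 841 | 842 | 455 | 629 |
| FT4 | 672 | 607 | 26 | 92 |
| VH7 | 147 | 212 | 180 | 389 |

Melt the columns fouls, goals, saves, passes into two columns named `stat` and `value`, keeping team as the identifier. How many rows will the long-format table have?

16

4 team values × 4 melted columns = 16 rows.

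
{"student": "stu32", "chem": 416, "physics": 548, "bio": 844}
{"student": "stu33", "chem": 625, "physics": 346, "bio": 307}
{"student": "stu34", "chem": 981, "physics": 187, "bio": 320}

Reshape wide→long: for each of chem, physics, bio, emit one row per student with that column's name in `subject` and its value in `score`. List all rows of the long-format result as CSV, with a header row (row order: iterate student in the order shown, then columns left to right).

student,subject,score
stu32,chem,416
stu32,physics,548
stu32,bio,844
stu33,chem,625
stu33,physics,346
stu33,bio,307
stu34,chem,981
stu34,physics,187
stu34,bio,320

Each (student, column) pair becomes one row: 3 × 3 = 9 rows.
For example, (stu32, chem) → score=416.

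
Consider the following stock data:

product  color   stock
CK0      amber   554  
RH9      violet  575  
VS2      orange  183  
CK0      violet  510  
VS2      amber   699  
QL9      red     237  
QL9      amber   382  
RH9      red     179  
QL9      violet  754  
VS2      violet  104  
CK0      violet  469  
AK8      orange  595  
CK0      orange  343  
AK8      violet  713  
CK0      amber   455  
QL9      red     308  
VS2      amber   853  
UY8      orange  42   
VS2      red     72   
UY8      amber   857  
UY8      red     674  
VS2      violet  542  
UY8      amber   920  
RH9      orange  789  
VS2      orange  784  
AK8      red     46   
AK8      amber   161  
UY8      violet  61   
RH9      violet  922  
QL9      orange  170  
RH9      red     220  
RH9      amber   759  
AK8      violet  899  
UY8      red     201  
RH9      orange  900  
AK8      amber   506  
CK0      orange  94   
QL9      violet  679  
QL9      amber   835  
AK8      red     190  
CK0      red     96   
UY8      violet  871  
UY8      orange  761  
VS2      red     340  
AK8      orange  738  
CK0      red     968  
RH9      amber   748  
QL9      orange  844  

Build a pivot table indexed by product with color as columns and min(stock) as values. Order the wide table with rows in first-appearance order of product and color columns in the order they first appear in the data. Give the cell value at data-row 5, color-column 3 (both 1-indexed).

With rows in first-appearance order of product, row 5 is product=AK8. color columns in first-appearance order: amber, violet, orange, red; column 3 is orange.
Long rows with product=AK8, color=orange: min(595, 738) = 595.

595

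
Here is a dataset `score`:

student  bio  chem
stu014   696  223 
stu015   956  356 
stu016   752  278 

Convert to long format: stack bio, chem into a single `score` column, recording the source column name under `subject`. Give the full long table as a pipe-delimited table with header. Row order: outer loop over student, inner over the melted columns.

| student | subject | score |
| stu014 | bio | 696 |
| stu014 | chem | 223 |
| stu015 | bio | 956 |
| stu015 | chem | 356 |
| stu016 | bio | 752 |
| stu016 | chem | 278 |

Each (student, column) pair becomes one row: 3 × 2 = 6 rows.
For example, (stu014, bio) → score=696.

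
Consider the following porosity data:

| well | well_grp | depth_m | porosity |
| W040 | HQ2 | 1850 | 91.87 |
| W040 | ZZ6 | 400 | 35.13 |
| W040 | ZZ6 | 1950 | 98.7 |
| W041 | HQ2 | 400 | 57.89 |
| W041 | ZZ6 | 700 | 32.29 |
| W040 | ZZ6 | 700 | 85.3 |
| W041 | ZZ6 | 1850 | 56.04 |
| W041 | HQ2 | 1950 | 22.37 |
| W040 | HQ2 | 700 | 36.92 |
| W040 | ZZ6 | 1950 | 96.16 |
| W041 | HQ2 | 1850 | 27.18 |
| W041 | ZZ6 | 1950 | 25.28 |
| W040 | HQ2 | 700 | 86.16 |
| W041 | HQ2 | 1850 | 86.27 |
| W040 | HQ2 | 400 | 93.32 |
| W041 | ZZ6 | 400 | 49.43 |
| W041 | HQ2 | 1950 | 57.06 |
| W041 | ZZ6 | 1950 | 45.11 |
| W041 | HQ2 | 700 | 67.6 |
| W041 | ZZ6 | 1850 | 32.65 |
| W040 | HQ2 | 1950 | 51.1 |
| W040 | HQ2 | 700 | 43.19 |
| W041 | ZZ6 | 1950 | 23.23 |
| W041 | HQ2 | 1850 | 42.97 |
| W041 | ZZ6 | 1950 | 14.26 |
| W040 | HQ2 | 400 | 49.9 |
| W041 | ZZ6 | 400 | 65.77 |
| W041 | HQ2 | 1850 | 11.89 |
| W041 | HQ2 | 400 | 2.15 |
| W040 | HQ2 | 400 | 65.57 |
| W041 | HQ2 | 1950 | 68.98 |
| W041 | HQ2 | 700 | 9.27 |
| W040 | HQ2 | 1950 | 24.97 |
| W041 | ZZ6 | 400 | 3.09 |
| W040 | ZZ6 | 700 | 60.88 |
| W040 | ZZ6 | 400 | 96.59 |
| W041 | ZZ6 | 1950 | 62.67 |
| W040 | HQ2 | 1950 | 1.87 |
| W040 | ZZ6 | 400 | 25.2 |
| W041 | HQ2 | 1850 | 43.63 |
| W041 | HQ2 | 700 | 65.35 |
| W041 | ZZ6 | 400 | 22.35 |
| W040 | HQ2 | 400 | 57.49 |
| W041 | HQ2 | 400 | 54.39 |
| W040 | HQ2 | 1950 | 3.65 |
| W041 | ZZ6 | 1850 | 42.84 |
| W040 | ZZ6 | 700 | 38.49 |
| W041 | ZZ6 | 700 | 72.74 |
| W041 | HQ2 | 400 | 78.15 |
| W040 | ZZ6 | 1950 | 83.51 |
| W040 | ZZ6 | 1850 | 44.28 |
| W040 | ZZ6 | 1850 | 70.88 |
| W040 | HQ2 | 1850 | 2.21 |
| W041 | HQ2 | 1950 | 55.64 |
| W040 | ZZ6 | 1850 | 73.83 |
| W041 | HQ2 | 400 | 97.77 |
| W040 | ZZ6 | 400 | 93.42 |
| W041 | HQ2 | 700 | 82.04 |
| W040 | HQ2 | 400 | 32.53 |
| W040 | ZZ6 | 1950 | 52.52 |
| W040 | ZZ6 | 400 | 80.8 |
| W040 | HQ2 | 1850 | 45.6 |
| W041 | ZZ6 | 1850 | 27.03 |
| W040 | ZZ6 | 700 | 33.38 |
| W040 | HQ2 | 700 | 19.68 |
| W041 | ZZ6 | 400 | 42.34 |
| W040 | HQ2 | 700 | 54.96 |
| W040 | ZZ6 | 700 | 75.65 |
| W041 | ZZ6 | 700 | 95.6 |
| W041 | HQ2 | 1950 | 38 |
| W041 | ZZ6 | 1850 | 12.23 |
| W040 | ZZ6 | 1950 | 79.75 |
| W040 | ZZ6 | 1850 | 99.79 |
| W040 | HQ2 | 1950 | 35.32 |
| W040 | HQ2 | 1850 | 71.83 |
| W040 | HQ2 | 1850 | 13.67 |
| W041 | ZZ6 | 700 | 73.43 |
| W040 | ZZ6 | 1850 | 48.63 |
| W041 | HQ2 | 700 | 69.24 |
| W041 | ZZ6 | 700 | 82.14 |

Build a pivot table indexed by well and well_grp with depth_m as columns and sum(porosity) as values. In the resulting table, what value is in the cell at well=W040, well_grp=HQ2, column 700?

240.91

Rows with well=W040, well_grp=HQ2 and depth_m=700: porosity values are 36.92, 86.16, 43.19, 19.68, 54.96.
36.92 + 86.16 + 43.19 + 19.68 + 54.96 = 240.91.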